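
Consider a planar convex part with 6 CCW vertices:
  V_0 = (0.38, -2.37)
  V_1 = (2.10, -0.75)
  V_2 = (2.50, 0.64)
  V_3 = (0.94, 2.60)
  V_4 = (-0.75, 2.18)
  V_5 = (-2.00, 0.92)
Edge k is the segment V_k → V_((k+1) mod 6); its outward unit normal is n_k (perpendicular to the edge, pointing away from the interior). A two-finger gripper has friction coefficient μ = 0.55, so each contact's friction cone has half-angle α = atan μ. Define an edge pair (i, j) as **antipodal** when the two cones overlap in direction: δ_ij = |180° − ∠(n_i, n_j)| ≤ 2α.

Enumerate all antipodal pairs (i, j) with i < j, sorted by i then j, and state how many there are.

α = atan 0.55 = 28.81°;  2α = 57.62°
n_0 = (+0.6856, -0.7280)
n_1 = (+0.9610, -0.2765)
n_2 = (+0.7824, +0.6227)
n_3 = (-0.2412, +0.9705)
n_4 = (-0.7099, +0.7043)
n_5 = (-0.8102, -0.5861)
  (0,1): δ = 149.34°  ·
  (0,2): δ = 94.77°  ·
  (0,3): δ = 29.33°  ✓
  (0,4): δ = 1.94°  ✓
  (0,5): δ = 82.60°  ·
  (1,2): δ = 125.43°  ·
  (1,3): δ = 59.99°  ·
  (1,4): δ = 28.72°  ✓
  (1,5): δ = 51.94°  ✓
  (2,3): δ = 114.56°  ·
  (2,4): δ = 83.29°  ·
  (2,5): δ = 2.63°  ✓
  (3,4): δ = 148.73°  ·
  (3,5): δ = 68.07°  ·
  (4,5): δ = 99.35°  ·
antipodal pairs: 5

count = 5; pairs: (0,3), (0,4), (1,4), (1,5), (2,5)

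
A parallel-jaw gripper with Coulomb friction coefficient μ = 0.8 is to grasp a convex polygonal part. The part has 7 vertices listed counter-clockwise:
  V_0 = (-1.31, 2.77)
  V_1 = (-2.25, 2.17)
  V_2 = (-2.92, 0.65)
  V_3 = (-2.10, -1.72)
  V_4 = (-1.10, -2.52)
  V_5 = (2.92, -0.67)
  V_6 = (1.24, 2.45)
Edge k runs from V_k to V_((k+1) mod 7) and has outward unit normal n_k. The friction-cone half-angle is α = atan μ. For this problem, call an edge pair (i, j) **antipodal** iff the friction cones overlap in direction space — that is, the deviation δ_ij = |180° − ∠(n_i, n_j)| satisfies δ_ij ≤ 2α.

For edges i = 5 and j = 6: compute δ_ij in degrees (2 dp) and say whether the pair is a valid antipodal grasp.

δ = 125.45°, invalid

α = atan 0.8 = 38.66°;  2α = 77.32°
edge 5: e_5 = (-1.68, +3.12);  n_5 = (+0.8805, +0.4741)
edge 6: e_6 = (-2.55, +0.32);  n_6 = (+0.1245, +0.9922)
∠(n_5, n_6) = 54.55°
δ = |180° − 54.55°| = 125.45°
125.45° > 2α = 77.32°  →  invalid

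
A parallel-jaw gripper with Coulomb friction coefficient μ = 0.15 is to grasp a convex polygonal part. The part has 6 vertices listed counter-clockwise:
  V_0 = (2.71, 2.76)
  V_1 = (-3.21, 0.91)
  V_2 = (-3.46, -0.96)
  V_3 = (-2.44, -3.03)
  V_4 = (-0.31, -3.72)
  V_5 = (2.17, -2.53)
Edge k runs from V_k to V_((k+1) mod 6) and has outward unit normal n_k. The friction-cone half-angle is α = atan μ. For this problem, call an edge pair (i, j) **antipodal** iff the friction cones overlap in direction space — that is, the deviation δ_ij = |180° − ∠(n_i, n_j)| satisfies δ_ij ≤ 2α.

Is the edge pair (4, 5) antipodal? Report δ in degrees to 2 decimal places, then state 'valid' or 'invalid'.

δ = 121.46°, invalid

α = atan 0.15 = 8.53°;  2α = 17.06°
edge 4: e_4 = (+2.48, +1.19);  n_4 = (+0.4326, -0.9016)
edge 5: e_5 = (+0.54, +5.29);  n_5 = (+0.9948, -0.1016)
∠(n_4, n_5) = 58.54°
δ = |180° − 58.54°| = 121.46°
121.46° > 2α = 17.06°  →  invalid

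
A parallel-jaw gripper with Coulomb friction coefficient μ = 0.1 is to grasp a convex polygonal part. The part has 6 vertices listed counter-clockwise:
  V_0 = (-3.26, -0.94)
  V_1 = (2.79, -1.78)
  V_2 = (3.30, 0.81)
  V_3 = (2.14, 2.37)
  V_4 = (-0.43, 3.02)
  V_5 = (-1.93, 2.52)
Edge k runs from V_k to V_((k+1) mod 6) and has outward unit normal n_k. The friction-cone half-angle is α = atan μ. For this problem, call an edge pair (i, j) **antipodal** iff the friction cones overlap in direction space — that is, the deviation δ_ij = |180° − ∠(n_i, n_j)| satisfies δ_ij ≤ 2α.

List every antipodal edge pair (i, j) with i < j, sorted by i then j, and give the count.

count = 2; pairs: (0,3), (1,5)

α = atan 0.1 = 5.71°;  2α = 11.42°
n_0 = (-0.1375, -0.9905)
n_1 = (+0.9812, -0.1932)
n_2 = (+0.8025, +0.5967)
n_3 = (+0.2452, +0.9695)
n_4 = (-0.3162, +0.9487)
n_5 = (-0.9334, +0.3588)
  (0,1): δ = 93.24°  ·
  (0,2): δ = 45.46°  ·
  (0,3): δ = 6.29°  ✓
  (0,4): δ = 26.34°  ·
  (0,5): δ = 76.88°  ·
  (1,2): δ = 132.23°  ·
  (1,3): δ = 93.05°  ·
  (1,4): δ = 60.43°  ·
  (1,5): δ = 9.89°  ✓
  (2,3): δ = 140.83°  ·
  (2,4): δ = 108.20°  ·
  (2,5): δ = 57.66°  ·
  (3,4): δ = 147.37°  ·
  (3,5): δ = 96.83°  ·
  (4,5): δ = 129.46°  ·
antipodal pairs: 2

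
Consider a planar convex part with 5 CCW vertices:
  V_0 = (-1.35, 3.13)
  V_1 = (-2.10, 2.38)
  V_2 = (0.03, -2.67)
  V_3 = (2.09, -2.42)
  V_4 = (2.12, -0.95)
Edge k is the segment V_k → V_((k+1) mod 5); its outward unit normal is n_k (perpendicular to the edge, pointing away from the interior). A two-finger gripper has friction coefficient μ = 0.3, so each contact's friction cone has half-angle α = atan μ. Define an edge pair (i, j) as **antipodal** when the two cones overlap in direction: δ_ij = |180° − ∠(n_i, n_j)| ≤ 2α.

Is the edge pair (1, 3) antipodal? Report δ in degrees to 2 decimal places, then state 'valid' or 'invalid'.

α = atan 0.3 = 16.70°;  2α = 33.40°
edge 1: e_1 = (+2.13, -5.05);  n_1 = (-0.9214, -0.3886)
edge 3: e_3 = (+0.03, +1.47);  n_3 = (+0.9998, -0.0204)
∠(n_1, n_3) = 155.96°
δ = |180° − 155.96°| = 24.04°
24.04° ≤ 2α = 33.40°  →  valid

δ = 24.04°, valid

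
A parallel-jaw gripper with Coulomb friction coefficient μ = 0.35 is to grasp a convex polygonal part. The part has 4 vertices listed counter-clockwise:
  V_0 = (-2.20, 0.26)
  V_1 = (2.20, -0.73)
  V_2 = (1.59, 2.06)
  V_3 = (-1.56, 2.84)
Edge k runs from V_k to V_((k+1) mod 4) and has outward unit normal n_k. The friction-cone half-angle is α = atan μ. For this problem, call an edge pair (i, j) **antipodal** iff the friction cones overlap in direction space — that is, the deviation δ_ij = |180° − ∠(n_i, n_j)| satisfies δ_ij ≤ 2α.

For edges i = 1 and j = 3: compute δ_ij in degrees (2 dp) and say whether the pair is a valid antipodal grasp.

α = atan 0.35 = 19.29°;  2α = 38.58°
edge 1: e_1 = (-0.61, +2.79);  n_1 = (+0.9769, +0.2136)
edge 3: e_3 = (-0.64, -2.58);  n_3 = (-0.9706, +0.2408)
∠(n_1, n_3) = 153.74°
δ = |180° − 153.74°| = 26.26°
26.26° ≤ 2α = 38.58°  →  valid

δ = 26.26°, valid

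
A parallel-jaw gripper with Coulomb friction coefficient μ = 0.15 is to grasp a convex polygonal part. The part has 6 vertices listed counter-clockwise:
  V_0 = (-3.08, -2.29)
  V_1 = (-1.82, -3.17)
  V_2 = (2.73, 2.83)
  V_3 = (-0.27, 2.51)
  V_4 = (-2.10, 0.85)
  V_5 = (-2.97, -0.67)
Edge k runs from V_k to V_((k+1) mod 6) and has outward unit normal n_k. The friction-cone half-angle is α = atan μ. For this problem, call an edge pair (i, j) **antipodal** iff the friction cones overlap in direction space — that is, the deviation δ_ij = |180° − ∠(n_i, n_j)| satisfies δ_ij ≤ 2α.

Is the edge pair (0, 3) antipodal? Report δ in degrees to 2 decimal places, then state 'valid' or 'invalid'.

α = atan 0.15 = 8.53°;  2α = 17.06°
edge 0: e_0 = (+1.26, -0.88);  n_0 = (-0.5726, -0.8198)
edge 3: e_3 = (-1.83, -1.66);  n_3 = (-0.6719, +0.7407)
∠(n_0, n_3) = 102.86°
δ = |180° − 102.86°| = 77.14°
77.14° > 2α = 17.06°  →  invalid

δ = 77.14°, invalid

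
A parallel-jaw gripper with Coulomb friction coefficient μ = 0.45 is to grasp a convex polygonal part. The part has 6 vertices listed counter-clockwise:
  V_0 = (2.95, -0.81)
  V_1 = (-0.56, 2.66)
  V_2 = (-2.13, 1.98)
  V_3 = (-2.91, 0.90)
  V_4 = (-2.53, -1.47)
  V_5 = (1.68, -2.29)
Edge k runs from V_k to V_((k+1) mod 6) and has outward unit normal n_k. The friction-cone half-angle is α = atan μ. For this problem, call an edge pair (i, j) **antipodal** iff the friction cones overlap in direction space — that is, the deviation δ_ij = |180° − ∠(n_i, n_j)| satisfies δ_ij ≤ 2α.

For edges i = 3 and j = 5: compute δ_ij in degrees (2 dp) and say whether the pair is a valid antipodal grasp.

α = atan 0.45 = 24.23°;  2α = 48.46°
edge 3: e_3 = (+0.38, -2.37);  n_3 = (-0.9874, -0.1583)
edge 5: e_5 = (+1.27, +1.48);  n_5 = (+0.7589, -0.6512)
∠(n_3, n_5) = 130.26°
δ = |180° − 130.26°| = 49.74°
49.74° > 2α = 48.46°  →  invalid

δ = 49.74°, invalid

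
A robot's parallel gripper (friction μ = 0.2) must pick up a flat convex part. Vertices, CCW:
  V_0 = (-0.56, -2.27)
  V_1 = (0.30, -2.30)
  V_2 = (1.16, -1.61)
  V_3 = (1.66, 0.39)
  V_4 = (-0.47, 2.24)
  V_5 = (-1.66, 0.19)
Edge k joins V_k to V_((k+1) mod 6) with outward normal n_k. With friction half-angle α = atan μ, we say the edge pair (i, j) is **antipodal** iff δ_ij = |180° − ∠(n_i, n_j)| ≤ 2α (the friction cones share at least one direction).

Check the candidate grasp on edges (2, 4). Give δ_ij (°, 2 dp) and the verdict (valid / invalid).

δ = 16.10°, valid

α = atan 0.2 = 11.31°;  2α = 22.62°
edge 2: e_2 = (+0.50, +2.00);  n_2 = (+0.9701, -0.2425)
edge 4: e_4 = (-1.19, -2.05);  n_4 = (-0.8648, +0.5020)
∠(n_2, n_4) = 163.90°
δ = |180° − 163.90°| = 16.10°
16.10° ≤ 2α = 22.62°  →  valid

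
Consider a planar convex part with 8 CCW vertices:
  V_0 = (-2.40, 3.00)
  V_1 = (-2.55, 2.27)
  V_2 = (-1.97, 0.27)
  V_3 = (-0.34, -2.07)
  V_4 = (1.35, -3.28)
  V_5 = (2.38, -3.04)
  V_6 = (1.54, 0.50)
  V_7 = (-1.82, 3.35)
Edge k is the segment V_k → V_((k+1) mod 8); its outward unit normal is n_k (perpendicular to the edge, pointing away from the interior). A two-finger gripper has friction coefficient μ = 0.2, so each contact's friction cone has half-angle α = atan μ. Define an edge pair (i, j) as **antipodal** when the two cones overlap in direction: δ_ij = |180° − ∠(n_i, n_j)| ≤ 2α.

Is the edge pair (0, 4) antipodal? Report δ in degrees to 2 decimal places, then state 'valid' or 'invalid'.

δ = 65.27°, invalid

α = atan 0.2 = 11.31°;  2α = 22.62°
edge 0: e_0 = (-0.15, -0.73);  n_0 = (-0.9795, +0.2013)
edge 4: e_4 = (+1.03, +0.24);  n_4 = (+0.2269, -0.9739)
∠(n_0, n_4) = 114.73°
δ = |180° − 114.73°| = 65.27°
65.27° > 2α = 22.62°  →  invalid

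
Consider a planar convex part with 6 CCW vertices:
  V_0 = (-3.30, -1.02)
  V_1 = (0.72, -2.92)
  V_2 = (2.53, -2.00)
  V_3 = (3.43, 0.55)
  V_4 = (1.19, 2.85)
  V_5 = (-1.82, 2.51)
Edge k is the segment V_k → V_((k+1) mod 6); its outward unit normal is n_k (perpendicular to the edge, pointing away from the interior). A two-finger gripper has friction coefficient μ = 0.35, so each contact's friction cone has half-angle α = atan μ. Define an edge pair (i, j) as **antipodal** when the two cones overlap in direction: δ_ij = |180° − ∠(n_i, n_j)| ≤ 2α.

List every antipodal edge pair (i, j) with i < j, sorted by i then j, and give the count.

α = atan 0.35 = 19.29°;  2α = 38.58°
n_0 = (-0.4273, -0.9041)
n_1 = (+0.4531, -0.8915)
n_2 = (+0.9430, -0.3328)
n_3 = (+0.7164, +0.6977)
n_4 = (-0.1122, +0.9937)
n_5 = (-0.9222, +0.3867)
  (0,1): δ = 127.76°  ·
  (0,2): δ = 84.14°  ·
  (0,3): δ = 20.46°  ✓
  (0,4): δ = 31.74°  ✓
  (0,5): δ = 92.55°  ·
  (1,2): δ = 136.38°  ·
  (1,3): δ = 72.70°  ·
  (1,4): δ = 20.50°  ✓
  (1,5): δ = 40.31°  ·
  (2,3): δ = 116.32°  ·
  (2,4): δ = 64.12°  ·
  (2,5): δ = 3.31°  ✓
  (3,4): δ = 127.80°  ·
  (3,5): δ = 66.99°  ·
  (4,5): δ = 119.19°  ·
antipodal pairs: 4

count = 4; pairs: (0,3), (0,4), (1,4), (2,5)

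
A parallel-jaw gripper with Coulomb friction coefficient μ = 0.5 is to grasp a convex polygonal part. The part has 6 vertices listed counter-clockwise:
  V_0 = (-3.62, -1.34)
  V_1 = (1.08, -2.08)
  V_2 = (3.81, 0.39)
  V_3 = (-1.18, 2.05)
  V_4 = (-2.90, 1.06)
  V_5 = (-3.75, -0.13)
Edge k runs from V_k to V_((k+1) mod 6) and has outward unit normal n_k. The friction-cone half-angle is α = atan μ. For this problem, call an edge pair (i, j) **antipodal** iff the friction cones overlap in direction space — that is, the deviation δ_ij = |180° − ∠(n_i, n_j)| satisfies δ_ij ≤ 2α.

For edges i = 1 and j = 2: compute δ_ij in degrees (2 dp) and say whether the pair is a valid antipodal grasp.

α = atan 0.5 = 26.57°;  2α = 53.13°
edge 1: e_1 = (+2.73, +2.47);  n_1 = (+0.6709, -0.7415)
edge 2: e_2 = (-4.99, +1.66);  n_2 = (+0.3157, +0.9489)
∠(n_1, n_2) = 119.46°
δ = |180° − 119.46°| = 60.54°
60.54° > 2α = 53.13°  →  invalid

δ = 60.54°, invalid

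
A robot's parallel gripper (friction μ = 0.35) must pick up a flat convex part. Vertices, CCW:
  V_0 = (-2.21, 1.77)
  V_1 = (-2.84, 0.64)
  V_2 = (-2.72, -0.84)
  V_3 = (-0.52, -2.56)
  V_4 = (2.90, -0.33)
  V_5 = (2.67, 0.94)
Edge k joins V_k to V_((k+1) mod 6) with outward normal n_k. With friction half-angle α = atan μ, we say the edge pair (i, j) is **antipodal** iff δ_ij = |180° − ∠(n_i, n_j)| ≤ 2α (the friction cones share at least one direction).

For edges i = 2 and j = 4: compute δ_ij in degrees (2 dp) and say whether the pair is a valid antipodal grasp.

α = atan 0.35 = 19.29°;  2α = 38.58°
edge 2: e_2 = (+2.20, -1.72);  n_2 = (-0.6159, -0.7878)
edge 4: e_4 = (-0.23, +1.27);  n_4 = (+0.9840, +0.1782)
∠(n_2, n_4) = 138.28°
δ = |180° − 138.28°| = 41.72°
41.72° > 2α = 38.58°  →  invalid

δ = 41.72°, invalid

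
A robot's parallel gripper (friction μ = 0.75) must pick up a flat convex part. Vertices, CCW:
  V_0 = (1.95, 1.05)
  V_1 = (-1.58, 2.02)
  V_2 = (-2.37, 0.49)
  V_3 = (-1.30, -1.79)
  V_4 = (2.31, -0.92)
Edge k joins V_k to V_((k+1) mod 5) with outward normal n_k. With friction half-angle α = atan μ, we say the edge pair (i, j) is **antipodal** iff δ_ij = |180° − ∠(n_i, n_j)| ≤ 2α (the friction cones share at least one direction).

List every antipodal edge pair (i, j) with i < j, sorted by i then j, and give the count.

α = atan 0.75 = 36.87°;  2α = 73.74°
n_0 = (+0.2650, +0.9643)
n_1 = (-0.8885, +0.4588)
n_2 = (-0.9053, -0.4248)
n_3 = (+0.2343, -0.9722)
n_4 = (+0.9837, +0.1798)
  (0,1): δ = 101.94°  ·
  (0,2): δ = 49.49°  ✓
  (0,3): δ = 28.91°  ✓
  (0,4): δ = 115.72°  ·
  (1,2): δ = 127.55°  ·
  (1,3): δ = 49.14°  ✓
  (1,4): δ = 37.67°  ✓
  (2,3): δ = 101.59°  ·
  (2,4): δ = 14.78°  ✓
  (3,4): δ = 93.19°  ·
antipodal pairs: 5

count = 5; pairs: (0,2), (0,3), (1,3), (1,4), (2,4)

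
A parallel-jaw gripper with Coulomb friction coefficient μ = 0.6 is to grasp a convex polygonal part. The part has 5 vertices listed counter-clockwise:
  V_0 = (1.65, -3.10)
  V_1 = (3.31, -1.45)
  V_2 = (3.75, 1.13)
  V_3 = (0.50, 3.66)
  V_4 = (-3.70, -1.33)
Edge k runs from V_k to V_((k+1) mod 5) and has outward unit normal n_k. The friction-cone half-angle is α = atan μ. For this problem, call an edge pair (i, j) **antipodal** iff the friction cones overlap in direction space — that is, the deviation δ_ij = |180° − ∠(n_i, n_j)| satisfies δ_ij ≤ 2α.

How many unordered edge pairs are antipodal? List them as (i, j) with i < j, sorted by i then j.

α = atan 0.6 = 30.96°;  2α = 61.93°
n_0 = (+0.7050, -0.7092)
n_1 = (+0.9858, -0.1681)
n_2 = (+0.6143, +0.7891)
n_3 = (-0.7651, +0.6439)
n_4 = (-0.3141, -0.9494)
  (0,1): δ = 144.51°  ·
  (0,2): δ = 82.73°  ·
  (0,3): δ = 5.09°  ✓
  (0,4): δ = 116.87°  ·
  (1,2): δ = 118.22°  ·
  (1,3): δ = 30.41°  ✓
  (1,4): δ = 81.37°  ·
  (2,3): δ = 92.19°  ·
  (2,4): δ = 19.59°  ✓
  (3,4): δ = 68.22°  ·
antipodal pairs: 3

count = 3; pairs: (0,3), (1,3), (2,4)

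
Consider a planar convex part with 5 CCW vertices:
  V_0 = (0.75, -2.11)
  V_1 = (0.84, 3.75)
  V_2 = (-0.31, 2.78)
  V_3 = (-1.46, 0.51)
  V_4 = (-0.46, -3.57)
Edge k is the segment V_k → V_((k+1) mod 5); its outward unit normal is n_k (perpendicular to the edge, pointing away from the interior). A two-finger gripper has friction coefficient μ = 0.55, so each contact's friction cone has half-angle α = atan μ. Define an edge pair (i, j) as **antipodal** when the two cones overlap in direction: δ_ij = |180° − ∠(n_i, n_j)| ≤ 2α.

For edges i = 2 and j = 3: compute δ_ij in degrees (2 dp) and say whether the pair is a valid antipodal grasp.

α = atan 0.55 = 28.81°;  2α = 57.62°
edge 2: e_2 = (-1.15, -2.27);  n_2 = (-0.8921, +0.4519)
edge 3: e_3 = (+1.00, -4.08);  n_3 = (-0.9713, -0.2381)
∠(n_2, n_3) = 40.64°
δ = |180° − 40.64°| = 139.36°
139.36° > 2α = 57.62°  →  invalid

δ = 139.36°, invalid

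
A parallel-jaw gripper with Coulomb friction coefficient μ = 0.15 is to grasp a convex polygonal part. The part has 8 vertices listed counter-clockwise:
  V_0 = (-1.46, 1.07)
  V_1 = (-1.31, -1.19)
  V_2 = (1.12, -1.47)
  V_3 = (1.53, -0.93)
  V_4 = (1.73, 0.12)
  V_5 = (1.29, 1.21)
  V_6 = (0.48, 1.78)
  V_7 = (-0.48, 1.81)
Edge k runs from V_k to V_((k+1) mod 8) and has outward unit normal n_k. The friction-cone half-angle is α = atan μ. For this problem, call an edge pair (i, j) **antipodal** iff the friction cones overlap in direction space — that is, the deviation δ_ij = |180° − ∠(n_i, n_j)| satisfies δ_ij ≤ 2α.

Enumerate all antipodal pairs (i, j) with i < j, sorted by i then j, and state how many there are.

α = atan 0.15 = 8.53°;  2α = 17.06°
n_0 = (-0.9978, -0.0662)
n_1 = (-0.1145, -0.9934)
n_2 = (+0.7964, -0.6047)
n_3 = (+0.9823, -0.1871)
n_4 = (+0.9273, +0.3743)
n_5 = (+0.5755, +0.8178)
n_6 = (+0.0312, +0.9995)
n_7 = (-0.6026, +0.7980)
  (0,1): δ = 100.37°  ·
  (0,2): δ = 41.01°  ·
  (0,3): δ = 14.58°  ✓
  (0,4): δ = 18.19°  ·
  (0,5): δ = 51.07°  ·
  (0,6): δ = 84.41°  ·
  (0,7): δ = 123.26°  ·
  (1,2): δ = 120.63°  ·
  (1,3): δ = 94.21°  ·
  (1,4): δ = 61.44°  ·
  (1,5): δ = 28.56°  ·
  (1,6): δ = 4.78°  ✓
  (1,7): δ = 43.63°  ·
  (2,3): δ = 153.58°  ·
  (2,4): δ = 120.81°  ·
  (2,5): δ = 87.93°  ·
  (2,6): δ = 54.58°  ·
  (2,7): δ = 15.74°  ✓
  (3,4): δ = 147.23°  ·
  (3,5): δ = 114.35°  ·
  (3,6): δ = 81.01°  ·
  (3,7): δ = 42.16°  ·
  (4,5): δ = 147.12°  ·
  (4,6): δ = 113.77°  ·
  (4,7): δ = 74.93°  ·
  (5,6): δ = 146.66°  ·
  (5,7): δ = 107.81°  ·
  (6,7): δ = 141.15°  ·
antipodal pairs: 3

count = 3; pairs: (0,3), (1,6), (2,7)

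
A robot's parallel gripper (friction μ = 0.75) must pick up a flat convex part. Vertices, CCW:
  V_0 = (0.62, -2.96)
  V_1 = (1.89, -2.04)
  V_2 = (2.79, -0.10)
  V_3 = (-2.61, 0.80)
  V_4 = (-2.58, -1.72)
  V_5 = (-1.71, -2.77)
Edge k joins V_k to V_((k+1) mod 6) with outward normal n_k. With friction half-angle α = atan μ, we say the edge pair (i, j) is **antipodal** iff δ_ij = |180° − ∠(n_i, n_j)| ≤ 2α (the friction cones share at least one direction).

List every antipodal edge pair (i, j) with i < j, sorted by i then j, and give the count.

α = atan 0.75 = 36.87°;  2α = 73.74°
n_0 = (+0.5867, -0.8098)
n_1 = (+0.9071, -0.4208)
n_2 = (+0.1644, +0.9864)
n_3 = (-0.9999, -0.0119)
n_4 = (-0.7700, -0.6380)
n_5 = (-0.0813, -0.9967)
  (0,1): δ = 150.81°  ·
  (0,2): δ = 45.38°  ✓
  (0,3): δ = 54.76°  ✓
  (0,4): δ = 93.72°  ·
  (0,5): δ = 139.42°  ·
  (1,2): δ = 74.57°  ·
  (1,3): δ = 25.57°  ✓
  (1,4): δ = 64.53°  ✓
  (1,5): δ = 110.23°  ·
  (2,3): δ = 79.86°  ·
  (2,4): δ = 40.89°  ✓
  (2,5): δ = 4.80°  ✓
  (3,4): δ = 141.04°  ·
  (3,5): δ = 95.34°  ·
  (4,5): δ = 134.31°  ·
antipodal pairs: 6

count = 6; pairs: (0,2), (0,3), (1,3), (1,4), (2,4), (2,5)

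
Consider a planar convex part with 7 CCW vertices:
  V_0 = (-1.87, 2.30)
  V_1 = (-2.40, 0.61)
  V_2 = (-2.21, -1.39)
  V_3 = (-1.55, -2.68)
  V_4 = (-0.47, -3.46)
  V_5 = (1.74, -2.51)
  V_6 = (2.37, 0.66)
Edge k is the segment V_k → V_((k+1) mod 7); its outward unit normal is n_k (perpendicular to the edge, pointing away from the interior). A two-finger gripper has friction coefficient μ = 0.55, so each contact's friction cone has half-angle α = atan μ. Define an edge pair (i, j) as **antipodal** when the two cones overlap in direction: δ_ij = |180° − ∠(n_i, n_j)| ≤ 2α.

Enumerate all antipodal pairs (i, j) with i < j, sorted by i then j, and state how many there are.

count = 7; pairs: (0,4), (0,5), (1,5), (2,5), (2,6), (3,6), (4,6)

α = atan 0.55 = 28.81°;  2α = 57.62°
n_0 = (-0.9542, +0.2992)
n_1 = (-0.9955, -0.0946)
n_2 = (-0.8902, -0.4555)
n_3 = (-0.5855, -0.8107)
n_4 = (+0.3949, -0.9187)
n_5 = (+0.9808, -0.1949)
n_6 = (+0.3607, +0.9327)
  (0,1): δ = 157.16°  ·
  (0,2): δ = 135.49°  ·
  (0,3): δ = 108.43°  ·
  (0,4): δ = 49.33°  ✓
  (0,5): δ = 6.17°  ✓
  (0,6): δ = 86.27°  ·
  (1,2): δ = 158.33°  ·
  (1,3): δ = 131.26°  ·
  (1,4): δ = 72.17°  ·
  (1,5): δ = 16.67°  ✓
  (1,6): δ = 63.43°  ·
  (2,3): δ = 152.93°  ·
  (2,4): δ = 93.83°  ·
  (2,5): δ = 38.34°  ✓
  (2,6): δ = 41.76°  ✓
  (3,4): δ = 120.90°  ·
  (3,5): δ = 65.40°  ·
  (3,6): δ = 14.69°  ✓
  (4,5): δ = 124.50°  ·
  (4,6): δ = 44.41°  ✓
  (5,6): δ = 99.91°  ·
antipodal pairs: 7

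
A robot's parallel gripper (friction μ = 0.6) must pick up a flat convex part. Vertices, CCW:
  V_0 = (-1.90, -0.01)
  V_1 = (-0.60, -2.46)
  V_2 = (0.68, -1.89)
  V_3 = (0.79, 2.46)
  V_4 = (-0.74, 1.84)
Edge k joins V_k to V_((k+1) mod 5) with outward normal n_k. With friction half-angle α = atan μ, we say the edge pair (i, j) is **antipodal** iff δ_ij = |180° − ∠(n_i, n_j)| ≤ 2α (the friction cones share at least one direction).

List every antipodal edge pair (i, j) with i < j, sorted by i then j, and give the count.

count = 4; pairs: (0,2), (1,3), (1,4), (2,4)

α = atan 0.6 = 30.96°;  2α = 61.93°
n_0 = (-0.8833, -0.4687)
n_1 = (+0.4068, -0.9135)
n_2 = (+0.9997, -0.0253)
n_3 = (-0.3756, +0.9268)
n_4 = (-0.8472, +0.5312)
  (0,1): δ = 93.95°  ·
  (0,2): δ = 29.40°  ✓
  (0,3): δ = 84.11°  ·
  (0,4): δ = 119.96°  ·
  (1,2): δ = 115.45°  ·
  (1,3): δ = 1.94°  ✓
  (1,4): δ = 33.91°  ✓
  (2,3): δ = 66.49°  ·
  (2,4): δ = 30.64°  ✓
  (3,4): δ = 144.15°  ·
antipodal pairs: 4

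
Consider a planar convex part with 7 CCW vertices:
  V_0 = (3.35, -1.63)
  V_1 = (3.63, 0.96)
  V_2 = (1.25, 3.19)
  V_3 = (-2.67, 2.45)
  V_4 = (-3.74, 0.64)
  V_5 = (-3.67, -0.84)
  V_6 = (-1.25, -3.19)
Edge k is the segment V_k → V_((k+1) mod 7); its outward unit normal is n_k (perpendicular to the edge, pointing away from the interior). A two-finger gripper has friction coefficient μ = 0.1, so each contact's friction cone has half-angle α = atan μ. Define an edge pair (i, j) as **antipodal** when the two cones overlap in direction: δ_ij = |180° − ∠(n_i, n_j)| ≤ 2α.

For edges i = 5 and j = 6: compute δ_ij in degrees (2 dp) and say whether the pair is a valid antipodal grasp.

δ = 117.11°, invalid

α = atan 0.1 = 5.71°;  2α = 11.42°
edge 5: e_5 = (+2.42, -2.35);  n_5 = (-0.6967, -0.7174)
edge 6: e_6 = (+4.60, +1.56);  n_6 = (+0.3212, -0.9470)
∠(n_5, n_6) = 62.89°
δ = |180° − 62.89°| = 117.11°
117.11° > 2α = 11.42°  →  invalid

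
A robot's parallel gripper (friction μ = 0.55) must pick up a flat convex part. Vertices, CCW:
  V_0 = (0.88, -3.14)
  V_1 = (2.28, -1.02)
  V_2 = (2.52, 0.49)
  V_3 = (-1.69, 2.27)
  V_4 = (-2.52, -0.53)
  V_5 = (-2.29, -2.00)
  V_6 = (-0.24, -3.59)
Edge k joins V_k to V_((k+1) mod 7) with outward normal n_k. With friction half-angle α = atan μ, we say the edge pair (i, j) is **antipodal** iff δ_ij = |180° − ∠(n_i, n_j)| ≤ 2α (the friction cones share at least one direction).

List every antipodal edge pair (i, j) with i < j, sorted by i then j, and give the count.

α = atan 0.55 = 28.81°;  2α = 57.62°
n_0 = (+0.8345, -0.5511)
n_1 = (+0.9876, -0.1570)
n_2 = (+0.3894, +0.9211)
n_3 = (-0.9588, +0.2842)
n_4 = (-0.9880, -0.1546)
n_5 = (-0.6129, -0.7902)
n_6 = (+0.3728, -0.9279)
  (0,1): δ = 155.59°  ·
  (0,2): δ = 79.48°  ·
  (0,3): δ = 16.93°  ✓
  (0,4): δ = 42.33°  ✓
  (0,5): δ = 85.64°  ·
  (0,6): δ = 145.33°  ·
  (1,2): δ = 103.89°  ·
  (1,3): δ = 7.48°  ✓
  (1,4): δ = 17.92°  ✓
  (1,5): δ = 61.23°  ·
  (1,6): δ = 120.92°  ·
  (2,3): δ = 83.59°  ·
  (2,4): δ = 58.19°  ·
  (2,5): δ = 14.88°  ✓
  (2,6): δ = 44.81°  ✓
  (3,4): δ = 154.60°  ·
  (3,5): δ = 111.29°  ·
  (3,6): δ = 51.60°  ✓
  (4,5): δ = 136.69°  ·
  (4,6): δ = 77.00°  ·
  (5,6): δ = 120.31°  ·
antipodal pairs: 7

count = 7; pairs: (0,3), (0,4), (1,3), (1,4), (2,5), (2,6), (3,6)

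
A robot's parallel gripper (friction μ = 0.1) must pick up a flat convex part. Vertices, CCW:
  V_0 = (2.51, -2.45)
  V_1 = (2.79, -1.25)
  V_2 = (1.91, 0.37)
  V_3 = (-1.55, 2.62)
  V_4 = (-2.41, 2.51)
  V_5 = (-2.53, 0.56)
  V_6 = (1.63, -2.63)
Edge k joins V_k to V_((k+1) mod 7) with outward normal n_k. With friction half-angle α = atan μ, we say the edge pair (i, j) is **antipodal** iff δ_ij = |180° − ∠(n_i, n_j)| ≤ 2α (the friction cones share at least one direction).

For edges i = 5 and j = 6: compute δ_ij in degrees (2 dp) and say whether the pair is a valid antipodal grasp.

δ = 130.96°, invalid

α = atan 0.1 = 5.71°;  2α = 11.42°
edge 5: e_5 = (+4.16, -3.19);  n_5 = (-0.6085, -0.7935)
edge 6: e_6 = (+0.88, +0.18);  n_6 = (+0.2004, -0.9797)
∠(n_5, n_6) = 49.04°
δ = |180° − 49.04°| = 130.96°
130.96° > 2α = 11.42°  →  invalid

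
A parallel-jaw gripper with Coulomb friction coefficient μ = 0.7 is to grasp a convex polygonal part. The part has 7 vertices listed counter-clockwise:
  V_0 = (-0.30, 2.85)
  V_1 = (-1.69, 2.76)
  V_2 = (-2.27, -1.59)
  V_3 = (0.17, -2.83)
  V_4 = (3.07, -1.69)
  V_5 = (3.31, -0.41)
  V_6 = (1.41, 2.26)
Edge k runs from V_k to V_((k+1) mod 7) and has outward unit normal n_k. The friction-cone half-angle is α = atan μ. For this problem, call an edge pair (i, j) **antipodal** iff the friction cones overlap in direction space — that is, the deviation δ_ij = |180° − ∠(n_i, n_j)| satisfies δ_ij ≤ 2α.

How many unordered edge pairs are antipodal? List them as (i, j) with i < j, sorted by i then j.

α = atan 0.7 = 34.99°;  2α = 69.98°
n_0 = (-0.0646, +0.9979)
n_1 = (-0.9912, +0.1322)
n_2 = (-0.4530, -0.8915)
n_3 = (+0.3659, -0.9307)
n_4 = (+0.9829, -0.1843)
n_5 = (+0.8148, +0.5798)
n_6 = (+0.3262, +0.9453)
  (0,1): δ = 101.30°  ·
  (0,2): δ = 30.64°  ✓
  (0,3): δ = 17.76°  ✓
  (0,4): δ = 75.68°  ·
  (0,5): δ = 121.73°  ·
  (0,6): δ = 157.26°  ·
  (1,2): δ = 109.34°  ·
  (1,3): δ = 60.95°  ✓
  (1,4): δ = 3.03°  ✓
  (1,5): δ = 43.03°  ✓
  (1,6): δ = 78.56°  ·
  (2,3): δ = 131.60°  ·
  (2,4): δ = 73.68°  ·
  (2,5): δ = 27.62°  ✓
  (2,6): δ = 7.90°  ✓
  (3,4): δ = 122.08°  ·
  (3,5): δ = 76.02°  ·
  (3,6): δ = 40.50°  ✓
  (4,5): δ = 133.94°  ·
  (4,6): δ = 98.42°  ·
  (5,6): δ = 144.47°  ·
antipodal pairs: 8

count = 8; pairs: (0,2), (0,3), (1,3), (1,4), (1,5), (2,5), (2,6), (3,6)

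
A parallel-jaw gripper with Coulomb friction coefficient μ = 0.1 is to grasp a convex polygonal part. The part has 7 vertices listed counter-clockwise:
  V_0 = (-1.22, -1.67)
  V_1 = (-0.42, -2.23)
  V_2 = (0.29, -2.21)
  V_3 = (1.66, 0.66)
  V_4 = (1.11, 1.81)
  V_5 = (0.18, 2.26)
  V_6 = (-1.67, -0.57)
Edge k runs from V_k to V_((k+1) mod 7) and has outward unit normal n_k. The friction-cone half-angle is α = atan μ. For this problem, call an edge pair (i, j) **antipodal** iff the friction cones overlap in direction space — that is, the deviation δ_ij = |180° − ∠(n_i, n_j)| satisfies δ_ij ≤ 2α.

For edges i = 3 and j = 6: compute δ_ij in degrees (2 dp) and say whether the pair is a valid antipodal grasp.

δ = 3.31°, valid

α = atan 0.1 = 5.71°;  2α = 11.42°
edge 3: e_3 = (-0.55, +1.15);  n_3 = (+0.9021, +0.4315)
edge 6: e_6 = (+0.45, -1.10);  n_6 = (-0.9255, -0.3786)
∠(n_3, n_6) = 176.69°
δ = |180° − 176.69°| = 3.31°
3.31° ≤ 2α = 11.42°  →  valid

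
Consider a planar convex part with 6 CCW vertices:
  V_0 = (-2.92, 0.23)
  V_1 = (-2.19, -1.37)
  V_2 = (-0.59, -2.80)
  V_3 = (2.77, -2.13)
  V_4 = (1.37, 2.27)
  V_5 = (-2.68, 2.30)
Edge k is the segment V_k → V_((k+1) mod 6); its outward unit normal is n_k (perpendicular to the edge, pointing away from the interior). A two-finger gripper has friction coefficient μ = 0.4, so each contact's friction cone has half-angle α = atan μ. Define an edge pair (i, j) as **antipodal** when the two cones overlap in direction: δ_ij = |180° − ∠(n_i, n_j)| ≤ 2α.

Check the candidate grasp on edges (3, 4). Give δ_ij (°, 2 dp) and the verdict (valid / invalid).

δ = 108.07°, invalid

α = atan 0.4 = 21.80°;  2α = 43.60°
edge 3: e_3 = (-1.40, +4.40);  n_3 = (+0.9529, +0.3032)
edge 4: e_4 = (-4.05, +0.03);  n_4 = (+0.0074, +1.0000)
∠(n_3, n_4) = 71.93°
δ = |180° − 71.93°| = 108.07°
108.07° > 2α = 43.60°  →  invalid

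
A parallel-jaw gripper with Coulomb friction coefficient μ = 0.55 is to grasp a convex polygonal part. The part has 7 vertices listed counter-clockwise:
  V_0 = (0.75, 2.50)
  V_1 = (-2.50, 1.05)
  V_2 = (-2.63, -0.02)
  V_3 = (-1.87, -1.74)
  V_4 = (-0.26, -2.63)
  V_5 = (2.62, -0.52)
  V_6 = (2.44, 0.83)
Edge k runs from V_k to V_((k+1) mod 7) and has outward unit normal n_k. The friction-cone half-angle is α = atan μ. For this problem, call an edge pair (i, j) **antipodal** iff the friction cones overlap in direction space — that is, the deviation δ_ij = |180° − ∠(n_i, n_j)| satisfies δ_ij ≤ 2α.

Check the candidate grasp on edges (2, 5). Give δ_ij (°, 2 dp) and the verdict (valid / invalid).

α = atan 0.55 = 28.81°;  2α = 57.62°
edge 2: e_2 = (+0.76, -1.72);  n_2 = (-0.9147, -0.4042)
edge 5: e_5 = (-0.18, +1.35);  n_5 = (+0.9912, +0.1322)
∠(n_2, n_5) = 163.76°
δ = |180° − 163.76°| = 16.24°
16.24° ≤ 2α = 57.62°  →  valid

δ = 16.24°, valid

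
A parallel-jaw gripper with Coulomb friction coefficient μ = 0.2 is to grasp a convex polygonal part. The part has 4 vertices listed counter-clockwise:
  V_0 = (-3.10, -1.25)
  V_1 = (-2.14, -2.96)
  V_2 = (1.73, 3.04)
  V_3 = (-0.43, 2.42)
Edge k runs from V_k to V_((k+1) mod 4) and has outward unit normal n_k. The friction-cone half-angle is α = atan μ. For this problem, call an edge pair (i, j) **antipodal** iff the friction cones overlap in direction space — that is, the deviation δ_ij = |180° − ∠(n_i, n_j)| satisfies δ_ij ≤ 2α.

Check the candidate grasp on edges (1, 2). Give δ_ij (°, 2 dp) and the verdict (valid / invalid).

α = atan 0.2 = 11.31°;  2α = 22.62°
edge 1: e_1 = (+3.87, +6.00);  n_1 = (+0.8404, -0.5420)
edge 2: e_2 = (-2.16, -0.62);  n_2 = (-0.2759, +0.9612)
∠(n_1, n_2) = 138.84°
δ = |180° − 138.84°| = 41.16°
41.16° > 2α = 22.62°  →  invalid

δ = 41.16°, invalid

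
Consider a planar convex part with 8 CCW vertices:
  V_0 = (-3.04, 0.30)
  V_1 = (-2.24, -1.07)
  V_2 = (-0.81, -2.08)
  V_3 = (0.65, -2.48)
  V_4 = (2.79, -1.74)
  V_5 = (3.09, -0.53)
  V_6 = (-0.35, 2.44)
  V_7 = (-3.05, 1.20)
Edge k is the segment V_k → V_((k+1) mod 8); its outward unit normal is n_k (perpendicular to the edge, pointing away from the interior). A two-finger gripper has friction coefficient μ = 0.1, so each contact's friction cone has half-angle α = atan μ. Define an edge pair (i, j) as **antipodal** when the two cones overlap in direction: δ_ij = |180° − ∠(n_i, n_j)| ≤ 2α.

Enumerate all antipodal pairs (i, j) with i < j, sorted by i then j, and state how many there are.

α = atan 0.1 = 5.71°;  2α = 11.42°
n_0 = (-0.8636, -0.5043)
n_1 = (-0.5769, -0.8168)
n_2 = (-0.2642, -0.9645)
n_3 = (+0.3268, -0.9451)
n_4 = (+0.9706, -0.2406)
n_5 = (+0.6535, +0.7569)
n_6 = (-0.4173, +0.9087)
n_7 = (-0.9999, -0.0111)
  (0,1): δ = 155.52°  ·
  (0,2): δ = 135.60°  ·
  (0,3): δ = 101.21°  ·
  (0,4): δ = 44.21°  ·
  (0,5): δ = 18.91°  ·
  (0,6): δ = 84.38°  ·
  (0,7): δ = 150.35°  ·
  (1,2): δ = 160.09°  ·
  (1,3): δ = 125.69°  ·
  (1,4): δ = 68.69°  ·
  (1,5): δ = 5.57°  ✓
  (1,6): δ = 59.90°  ·
  (1,7): δ = 125.87°  ·
  (2,3): δ = 145.60°  ·
  (2,4): δ = 88.60°  ·
  (2,5): δ = 25.48°  ·
  (2,6): δ = 39.99°  ·
  (2,7): δ = 105.96°  ·
  (3,4): δ = 123.00°  ·
  (3,5): δ = 59.88°  ·
  (3,6): δ = 5.59°  ✓
  (3,7): δ = 71.56°  ·
  (4,5): δ = 116.88°  ·
  (4,6): δ = 51.41°  ·
  (4,7): δ = 14.56°  ·
  (5,6): δ = 114.53°  ·
  (5,7): δ = 48.56°  ·
  (6,7): δ = 114.03°  ·
antipodal pairs: 2

count = 2; pairs: (1,5), (3,6)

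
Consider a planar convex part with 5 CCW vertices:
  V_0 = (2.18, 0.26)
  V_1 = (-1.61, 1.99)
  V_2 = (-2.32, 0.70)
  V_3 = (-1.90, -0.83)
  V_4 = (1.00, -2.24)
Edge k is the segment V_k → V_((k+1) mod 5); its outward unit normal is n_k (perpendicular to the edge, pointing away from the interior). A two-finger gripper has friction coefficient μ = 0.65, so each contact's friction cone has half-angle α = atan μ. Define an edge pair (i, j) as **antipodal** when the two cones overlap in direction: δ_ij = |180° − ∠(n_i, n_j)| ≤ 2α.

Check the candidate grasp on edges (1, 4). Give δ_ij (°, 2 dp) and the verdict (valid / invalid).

α = atan 0.65 = 33.02°;  2α = 66.05°
edge 1: e_1 = (-0.71, -1.29);  n_1 = (-0.8761, +0.4822)
edge 4: e_4 = (+1.18, +2.50);  n_4 = (+0.9043, -0.4268)
∠(n_1, n_4) = 176.44°
δ = |180° − 176.44°| = 3.56°
3.56° ≤ 2α = 66.05°  →  valid

δ = 3.56°, valid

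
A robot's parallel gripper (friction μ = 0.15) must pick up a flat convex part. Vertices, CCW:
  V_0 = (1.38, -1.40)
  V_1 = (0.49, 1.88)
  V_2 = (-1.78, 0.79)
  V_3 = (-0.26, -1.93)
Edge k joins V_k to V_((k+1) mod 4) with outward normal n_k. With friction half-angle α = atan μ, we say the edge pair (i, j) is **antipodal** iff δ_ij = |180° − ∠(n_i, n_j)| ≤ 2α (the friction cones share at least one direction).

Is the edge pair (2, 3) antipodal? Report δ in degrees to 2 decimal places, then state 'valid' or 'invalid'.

δ = 101.29°, invalid

α = atan 0.15 = 8.53°;  2α = 17.06°
edge 2: e_2 = (+1.52, -2.72);  n_2 = (-0.8729, -0.4878)
edge 3: e_3 = (+1.64, +0.53);  n_3 = (+0.3075, -0.9515)
∠(n_2, n_3) = 78.71°
δ = |180° − 78.71°| = 101.29°
101.29° > 2α = 17.06°  →  invalid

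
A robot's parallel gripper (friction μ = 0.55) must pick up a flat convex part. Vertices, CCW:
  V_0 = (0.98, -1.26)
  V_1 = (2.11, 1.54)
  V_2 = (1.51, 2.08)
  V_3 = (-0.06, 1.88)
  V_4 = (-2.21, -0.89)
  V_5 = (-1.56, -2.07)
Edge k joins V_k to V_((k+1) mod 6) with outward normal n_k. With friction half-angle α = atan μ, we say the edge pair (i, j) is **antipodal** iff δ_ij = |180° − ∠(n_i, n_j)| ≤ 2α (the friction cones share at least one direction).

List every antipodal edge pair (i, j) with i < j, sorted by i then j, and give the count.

count = 5; pairs: (0,3), (0,4), (1,4), (2,5), (3,5)

α = atan 0.55 = 28.81°;  2α = 57.62°
n_0 = (+0.9273, -0.3742)
n_1 = (+0.6690, +0.7433)
n_2 = (-0.1264, +0.9920)
n_3 = (-0.7900, +0.6132)
n_4 = (-0.8759, -0.4825)
n_5 = (+0.3038, -0.9527)
  (0,1): δ = 110.01°  ·
  (0,2): δ = 60.76°  ·
  (0,3): δ = 15.84°  ✓
  (0,4): δ = 50.83°  ✓
  (0,5): δ = 129.66°  ·
  (1,2): δ = 130.75°  ·
  (1,3): δ = 85.83°  ·
  (1,4): δ = 19.16°  ✓
  (1,5): δ = 59.67°  ·
  (2,3): δ = 135.08°  ·
  (2,4): δ = 68.41°  ·
  (2,5): δ = 10.43°  ✓
  (3,4): δ = 113.33°  ·
  (3,5): δ = 34.49°  ✓
  (4,5): δ = 101.16°  ·
antipodal pairs: 5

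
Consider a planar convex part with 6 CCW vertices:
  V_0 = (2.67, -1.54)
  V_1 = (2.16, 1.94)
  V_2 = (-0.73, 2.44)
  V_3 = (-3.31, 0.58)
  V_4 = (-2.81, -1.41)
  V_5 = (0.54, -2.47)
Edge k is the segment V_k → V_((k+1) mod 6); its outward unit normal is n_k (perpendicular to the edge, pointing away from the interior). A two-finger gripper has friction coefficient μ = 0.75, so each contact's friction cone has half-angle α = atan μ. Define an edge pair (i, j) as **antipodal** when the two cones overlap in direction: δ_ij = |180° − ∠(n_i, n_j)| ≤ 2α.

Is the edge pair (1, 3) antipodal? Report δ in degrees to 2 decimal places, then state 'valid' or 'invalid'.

δ = 66.08°, valid

α = atan 0.75 = 36.87°;  2α = 73.74°
edge 1: e_1 = (-2.89, +0.50);  n_1 = (+0.1705, +0.9854)
edge 3: e_3 = (+0.50, -1.99);  n_3 = (-0.9699, -0.2437)
∠(n_1, n_3) = 113.92°
δ = |180° − 113.92°| = 66.08°
66.08° ≤ 2α = 73.74°  →  valid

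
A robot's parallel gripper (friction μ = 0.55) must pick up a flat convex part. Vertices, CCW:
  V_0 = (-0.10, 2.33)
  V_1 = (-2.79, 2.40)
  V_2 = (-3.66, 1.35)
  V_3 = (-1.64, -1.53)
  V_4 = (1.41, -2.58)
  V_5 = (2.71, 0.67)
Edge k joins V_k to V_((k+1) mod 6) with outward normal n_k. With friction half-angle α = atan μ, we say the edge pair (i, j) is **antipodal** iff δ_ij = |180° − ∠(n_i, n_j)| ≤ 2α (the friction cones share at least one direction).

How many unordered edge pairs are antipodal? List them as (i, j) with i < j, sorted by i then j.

count = 6; pairs: (0,2), (0,3), (1,4), (2,4), (2,5), (3,5)

α = atan 0.55 = 28.81°;  2α = 57.62°
n_0 = (+0.0260, +0.9997)
n_1 = (-0.7700, +0.6380)
n_2 = (-0.8187, -0.5742)
n_3 = (-0.3255, -0.9455)
n_4 = (+0.9285, -0.3714)
n_5 = (+0.5086, +0.8610)
  (0,1): δ = 128.15°  ·
  (0,2): δ = 53.46°  ✓
  (0,3): δ = 17.51°  ✓
  (0,4): δ = 69.69°  ·
  (0,5): δ = 150.92°  ·
  (1,2): δ = 105.31°  ·
  (1,3): δ = 69.35°  ·
  (1,4): δ = 17.84°  ✓
  (1,5): δ = 99.07°  ·
  (2,3): δ = 144.04°  ·
  (2,4): δ = 56.85°  ✓
  (2,5): δ = 24.38°  ✓
  (3,4): δ = 92.80°  ·
  (3,5): δ = 11.58°  ✓
  (4,5): δ = 98.77°  ·
antipodal pairs: 6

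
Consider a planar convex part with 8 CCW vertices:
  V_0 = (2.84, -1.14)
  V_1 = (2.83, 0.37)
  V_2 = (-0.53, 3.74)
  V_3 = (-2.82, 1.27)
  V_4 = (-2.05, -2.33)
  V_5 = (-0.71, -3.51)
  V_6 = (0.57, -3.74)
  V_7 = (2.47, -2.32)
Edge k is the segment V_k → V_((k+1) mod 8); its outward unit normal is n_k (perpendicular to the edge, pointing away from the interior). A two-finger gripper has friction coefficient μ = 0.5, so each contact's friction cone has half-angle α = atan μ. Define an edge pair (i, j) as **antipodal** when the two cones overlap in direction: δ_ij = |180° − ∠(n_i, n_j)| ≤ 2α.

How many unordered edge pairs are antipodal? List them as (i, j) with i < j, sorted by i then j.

count = 9; pairs: (0,2), (0,3), (0,4), (1,3), (1,4), (1,5), (2,6), (2,7), (3,7)

α = atan 0.5 = 26.57°;  2α = 53.13°
n_0 = (+1.0000, +0.0066)
n_1 = (+0.7082, +0.7061)
n_2 = (-0.7333, +0.6799)
n_3 = (-0.9779, -0.2092)
n_4 = (-0.6609, -0.7505)
n_5 = (-0.1769, -0.9842)
n_6 = (+0.5987, -0.8010)
n_7 = (+0.9542, -0.2992)
  (0,1): δ = 135.46°  ·
  (0,2): δ = 43.21°  ✓
  (0,3): δ = 11.69°  ✓
  (0,4): δ = 48.25°  ✓
  (0,5): δ = 79.43°  ·
  (0,6): δ = 126.39°  ·
  (0,7): δ = 162.21°  ·
  (1,2): δ = 87.75°  ·
  (1,3): δ = 32.84°  ✓
  (1,4): δ = 3.72°  ✓
  (1,5): δ = 34.90°  ✓
  (1,6): δ = 81.86°  ·
  (1,7): δ = 117.68°  ·
  (2,3): δ = 125.09°  ·
  (2,4): δ = 88.53°  ·
  (2,5): δ = 57.35°  ·
  (2,6): δ = 10.39°  ✓
  (2,7): δ = 25.43°  ✓
  (3,4): δ = 143.44°  ·
  (3,5): δ = 112.26°  ·
  (3,6): δ = 65.30°  ·
  (3,7): δ = 29.48°  ✓
  (4,5): δ = 148.82°  ·
  (4,6): δ = 101.86°  ·
  (4,7): δ = 66.04°  ·
  (5,6): δ = 133.04°  ·
  (5,7): δ = 97.22°  ·
  (6,7): δ = 144.18°  ·
antipodal pairs: 9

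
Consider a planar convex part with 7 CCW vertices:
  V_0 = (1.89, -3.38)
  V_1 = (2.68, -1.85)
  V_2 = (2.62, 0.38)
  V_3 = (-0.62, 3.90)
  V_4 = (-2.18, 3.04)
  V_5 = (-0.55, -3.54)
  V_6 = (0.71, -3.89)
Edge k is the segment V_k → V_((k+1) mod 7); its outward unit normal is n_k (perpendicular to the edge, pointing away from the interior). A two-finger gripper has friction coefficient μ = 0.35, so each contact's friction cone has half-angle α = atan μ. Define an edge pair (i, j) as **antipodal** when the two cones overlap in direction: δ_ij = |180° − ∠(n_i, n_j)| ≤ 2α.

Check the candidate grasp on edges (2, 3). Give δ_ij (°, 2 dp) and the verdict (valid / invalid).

δ = 103.76°, invalid

α = atan 0.35 = 19.29°;  2α = 38.58°
edge 2: e_2 = (-3.24, +3.52);  n_2 = (+0.7358, +0.6772)
edge 3: e_3 = (-1.56, -0.86);  n_3 = (-0.4828, +0.8757)
∠(n_2, n_3) = 76.24°
δ = |180° − 76.24°| = 103.76°
103.76° > 2α = 38.58°  →  invalid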